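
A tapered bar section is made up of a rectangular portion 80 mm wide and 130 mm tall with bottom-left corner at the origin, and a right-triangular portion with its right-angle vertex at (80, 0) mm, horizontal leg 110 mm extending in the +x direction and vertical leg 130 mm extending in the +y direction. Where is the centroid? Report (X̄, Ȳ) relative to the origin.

Part | A | x̄ᵢ | ȳᵢ | A·x̄ᵢ | A·ȳᵢ
rectangular portion | 10400.00 | 40.00 | 65.00 | 416000.00 | 676000.00
triangular portion | 7150.00 | 116.67 | 43.33 | 834166.67 | 309833.33
Σ | 17550.00 |  |  | 1250166.67 | 985833.33
X̄ = 1250166.67 / 17550.00 = 71.23 mm
Ȳ = 985833.33 / 17550.00 = 56.17 mm

X̄ = 71.23 mm, Ȳ = 56.17 mm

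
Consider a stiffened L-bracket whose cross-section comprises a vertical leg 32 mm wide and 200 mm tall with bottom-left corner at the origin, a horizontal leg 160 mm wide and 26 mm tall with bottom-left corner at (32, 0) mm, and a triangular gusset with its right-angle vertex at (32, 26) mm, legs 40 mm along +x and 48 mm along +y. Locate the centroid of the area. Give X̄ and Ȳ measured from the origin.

X̄ = 53.11 mm, Ȳ = 63.75 mm

vertical leg: A = 32 × 200 = 6400.00, centroid at (16.00, 100.00).
horizontal leg: A = 160 × 26 = 4160.00, centroid at (112.00, 13.00).
gusset: A = ½·40·48 = 960.00, centroid at (45.33, 42.00).
ΣA = 11520.00 mm², ΣAX̄ = 611840.00 mm³, ΣAȲ = 734400.00 mm³.
X̄ = 611840.00/11520.00 = 53.11 mm; Ȳ = 734400.00/11520.00 = 63.75 mm.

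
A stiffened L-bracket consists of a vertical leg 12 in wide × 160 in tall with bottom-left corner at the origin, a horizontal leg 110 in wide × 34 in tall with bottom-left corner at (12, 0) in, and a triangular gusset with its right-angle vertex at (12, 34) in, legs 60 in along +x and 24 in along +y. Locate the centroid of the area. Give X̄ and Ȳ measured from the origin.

vertical leg: A = 12 × 160 = 1920.00, centroid at (6.00, 80.00).
horizontal leg: A = 110 × 34 = 3740.00, centroid at (67.00, 17.00).
gusset: A = ½·60·24 = 720.00, centroid at (32.00, 42.00).
ΣA = 6380.00 in²
ΣAX̄ = (1920.00)(6.00) + (3740.00)(67.00) + (720.00)(32.00) = 285140.00 in³
ΣAȲ = (1920.00)(80.00) + (3740.00)(17.00) + (720.00)(42.00) = 247420.00 in³
X̄ = 285140.00 / 6380.00 = 44.69 in
Ȳ = 247420.00 / 6380.00 = 38.78 in

X̄ = 44.69 in, Ȳ = 38.78 in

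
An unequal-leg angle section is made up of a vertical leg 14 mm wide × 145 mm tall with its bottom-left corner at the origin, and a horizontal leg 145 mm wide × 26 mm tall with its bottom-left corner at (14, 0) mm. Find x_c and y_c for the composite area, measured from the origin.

vertical leg: A = 14 × 145 = 2030.00, centroid at (7.00, 72.50).
horizontal leg: A = 145 × 26 = 3770.00, centroid at (86.50, 13.00).
ΣA = 5800.00 mm², ΣAx_c = 340315.00 mm³, ΣAy_c = 196185.00 mm³.
x_c = 340315.00/5800.00 = 58.67 mm; y_c = 196185.00/5800.00 = 33.83 mm.

x_c = 58.67 mm, y_c = 33.83 mm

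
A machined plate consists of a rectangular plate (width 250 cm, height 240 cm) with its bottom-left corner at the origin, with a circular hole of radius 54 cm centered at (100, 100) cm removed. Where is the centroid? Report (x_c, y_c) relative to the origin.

x_c = 129.50 cm, y_c = 123.60 cm

plate: A = 250 × 240 = 60000.00, centroid at (125.00, 120.00).
hole: A = −π·54² = -9160.88, centroid at (100.00, 100.00).
ΣA = 50839.12 cm²
ΣAx_c = (60000.00)(125.00) + (-9160.88)(100.00) = 6583911.58 cm³
ΣAy_c = (60000.00)(120.00) + (-9160.88)(100.00) = 6283911.58 cm³
x_c = 6583911.58 / 50839.12 = 129.50 cm
y_c = 6283911.58 / 50839.12 = 123.60 cm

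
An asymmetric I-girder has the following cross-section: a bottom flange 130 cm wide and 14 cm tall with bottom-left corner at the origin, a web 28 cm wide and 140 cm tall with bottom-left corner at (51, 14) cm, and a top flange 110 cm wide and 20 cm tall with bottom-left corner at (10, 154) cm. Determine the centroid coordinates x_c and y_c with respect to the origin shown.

x_c = 65.00 cm, y_c = 88.52 cm

bottom flange: A = 130 × 14 = 1820.00, centroid at (65.00, 7.00).
web: A = 28 × 140 = 3920.00, centroid at (65.00, 84.00).
top flange: A = 110 × 20 = 2200.00, centroid at (65.00, 164.00).
ΣA = 7940.00 cm², ΣAx_c = 516100.00 cm³, ΣAy_c = 702820.00 cm³.
x_c = 516100.00/7940.00 = 65.00 cm; y_c = 702820.00/7940.00 = 88.52 cm.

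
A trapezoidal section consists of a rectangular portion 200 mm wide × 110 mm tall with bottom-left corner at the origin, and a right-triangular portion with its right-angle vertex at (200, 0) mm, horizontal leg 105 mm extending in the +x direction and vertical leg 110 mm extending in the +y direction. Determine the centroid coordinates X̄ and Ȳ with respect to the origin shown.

X̄ = 128.07 mm, Ȳ = 51.19 mm

rectangular portion: A = 200 × 110 = 22000.00, centroid at (100.00, 55.00).
triangular portion: A = ½·105·110 = 5775.00, centroid at (235.00, 36.67).
ΣA = 27775.00 mm², ΣAX̄ = 3557125.00 mm³, ΣAȲ = 1421750.00 mm³.
X̄ = 3557125.00/27775.00 = 128.07 mm; Ȳ = 1421750.00/27775.00 = 51.19 mm.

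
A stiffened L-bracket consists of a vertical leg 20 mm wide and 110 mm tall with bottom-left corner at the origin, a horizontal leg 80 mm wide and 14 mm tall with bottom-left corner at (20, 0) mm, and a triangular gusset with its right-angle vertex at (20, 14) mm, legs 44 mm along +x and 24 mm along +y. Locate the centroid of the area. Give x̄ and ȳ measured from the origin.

Part | A | x̄ᵢ | ȳᵢ | A·x̄ᵢ | A·ȳᵢ
vertical leg | 2200.00 | 10.00 | 55.00 | 22000.00 | 121000.00
horizontal leg | 1120.00 | 60.00 | 7.00 | 67200.00 | 7840.00
gusset | 528.00 | 34.67 | 22.00 | 18304.00 | 11616.00
Σ | 3848.00 |  |  | 107504.00 | 140456.00
x̄ = 107504.00 / 3848.00 = 27.94 mm
ȳ = 140456.00 / 3848.00 = 36.50 mm

x̄ = 27.94 mm, ȳ = 36.50 mm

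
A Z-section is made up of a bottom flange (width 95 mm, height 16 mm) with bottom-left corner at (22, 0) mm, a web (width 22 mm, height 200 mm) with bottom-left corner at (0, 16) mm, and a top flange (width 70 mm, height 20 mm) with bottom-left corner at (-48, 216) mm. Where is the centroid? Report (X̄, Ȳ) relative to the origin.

X̄ = 18.56 mm, Ȳ = 114.61 mm

bottom flange: A = 95 × 16 = 1520.00, centroid at (69.50, 8.00).
web: A = 22 × 200 = 4400.00, centroid at (11.00, 116.00).
top flange: A = 70 × 20 = 1400.00, centroid at (-13.00, 226.00).
ΣA = 7320.00 mm², ΣAX̄ = 135840.00 mm³, ΣAȲ = 838960.00 mm³.
X̄ = 135840.00/7320.00 = 18.56 mm; Ȳ = 838960.00/7320.00 = 114.61 mm.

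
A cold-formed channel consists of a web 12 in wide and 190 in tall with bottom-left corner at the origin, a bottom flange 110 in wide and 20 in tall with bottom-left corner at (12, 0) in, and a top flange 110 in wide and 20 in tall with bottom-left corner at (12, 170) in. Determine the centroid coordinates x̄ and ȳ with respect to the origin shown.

x̄ = 46.18 in, ȳ = 95.00 in

web: A = 12 × 190 = 2280.00, centroid at (6.00, 95.00).
bottom flange: A = 110 × 20 = 2200.00, centroid at (67.00, 10.00).
top flange: A = 110 × 20 = 2200.00, centroid at (67.00, 180.00).
ΣA = 6680.00 in²
ΣAx̄ = (2280.00)(6.00) + (2200.00)(67.00) + (2200.00)(67.00) = 308480.00 in³
ΣAȳ = (2280.00)(95.00) + (2200.00)(10.00) + (2200.00)(180.00) = 634600.00 in³
x̄ = 308480.00 / 6680.00 = 46.18 in
ȳ = 634600.00 / 6680.00 = 95.00 in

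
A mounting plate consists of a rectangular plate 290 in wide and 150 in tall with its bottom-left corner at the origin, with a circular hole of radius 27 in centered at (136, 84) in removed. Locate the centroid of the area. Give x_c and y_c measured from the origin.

plate: A = 290 × 150 = 43500.00, centroid at (145.00, 75.00).
hole: A = −π·27² = -2290.22, centroid at (136.00, 84.00).
ΣA = 41209.78 in², ΣAx_c = 5996029.94 in³, ΣAy_c = 3070121.43 in³.
x_c = 5996029.94/41209.78 = 145.50 in; y_c = 3070121.43/41209.78 = 74.50 in.

x_c = 145.50 in, y_c = 74.50 in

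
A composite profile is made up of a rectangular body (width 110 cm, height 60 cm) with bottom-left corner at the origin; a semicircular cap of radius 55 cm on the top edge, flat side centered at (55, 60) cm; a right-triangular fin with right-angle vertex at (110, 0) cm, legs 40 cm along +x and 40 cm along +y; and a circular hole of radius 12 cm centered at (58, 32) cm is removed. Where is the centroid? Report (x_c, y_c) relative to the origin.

Part | A | x̄ᵢ | ȳᵢ | A·x̄ᵢ | A·ȳᵢ
rectangular body | 6600.00 | 55.00 | 30.00 | 363000.00 | 198000.00
semicircular top | 4751.66 | 55.00 | 83.34 | 261341.24 | 396016.20
triangular fin | 800.00 | 123.33 | 13.33 | 98666.67 | 10666.67
hole | -452.39 | 58.00 | 32.00 | -26238.58 | -14476.46
Σ | 11699.27 |  |  | 696769.32 | 590206.41
x_c = 696769.32 / 11699.27 = 59.56 cm
y_c = 590206.41 / 11699.27 = 50.45 cm

x_c = 59.56 cm, y_c = 50.45 cm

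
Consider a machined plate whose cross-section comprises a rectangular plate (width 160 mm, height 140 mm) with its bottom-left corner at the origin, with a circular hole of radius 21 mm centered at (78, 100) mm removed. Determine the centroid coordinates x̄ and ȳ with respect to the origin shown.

x̄ = 80.13 mm, ȳ = 68.02 mm

Part | A | x̄ᵢ | ȳᵢ | A·x̄ᵢ | A·ȳᵢ
plate | 22400.00 | 80.00 | 70.00 | 1792000.00 | 1568000.00
hole | -1385.44 | 78.00 | 100.00 | -108064.50 | -138544.24
Σ | 21014.56 |  |  | 1683935.50 | 1429455.76
x̄ = 1683935.50 / 21014.56 = 80.13 mm
ȳ = 1429455.76 / 21014.56 = 68.02 mm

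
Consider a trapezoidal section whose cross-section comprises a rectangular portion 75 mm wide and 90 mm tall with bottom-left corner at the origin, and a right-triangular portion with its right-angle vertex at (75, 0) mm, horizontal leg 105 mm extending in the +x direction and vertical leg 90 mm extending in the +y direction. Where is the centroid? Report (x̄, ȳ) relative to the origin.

rectangular portion: A = 75 × 90 = 6750.00, centroid at (37.50, 45.00).
triangular portion: A = ½·105·90 = 4725.00, centroid at (110.00, 30.00).
ΣA = 11475.00 mm², ΣAx̄ = 772875.00 mm³, ΣAȳ = 445500.00 mm³.
x̄ = 772875.00/11475.00 = 67.35 mm; ȳ = 445500.00/11475.00 = 38.82 mm.

x̄ = 67.35 mm, ȳ = 38.82 mm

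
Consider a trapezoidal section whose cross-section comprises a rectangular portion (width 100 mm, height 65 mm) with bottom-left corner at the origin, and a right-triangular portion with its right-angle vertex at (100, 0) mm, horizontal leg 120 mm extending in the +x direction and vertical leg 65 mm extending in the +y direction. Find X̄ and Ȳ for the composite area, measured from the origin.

X̄ = 83.75 mm, Ȳ = 28.44 mm

rectangular portion: A = 100 × 65 = 6500.00, centroid at (50.00, 32.50).
triangular portion: A = ½·120·65 = 3900.00, centroid at (140.00, 21.67).
ΣA = 10400.00 mm², ΣAX̄ = 871000.00 mm³, ΣAȲ = 295750.00 mm³.
X̄ = 871000.00/10400.00 = 83.75 mm; Ȳ = 295750.00/10400.00 = 28.44 mm.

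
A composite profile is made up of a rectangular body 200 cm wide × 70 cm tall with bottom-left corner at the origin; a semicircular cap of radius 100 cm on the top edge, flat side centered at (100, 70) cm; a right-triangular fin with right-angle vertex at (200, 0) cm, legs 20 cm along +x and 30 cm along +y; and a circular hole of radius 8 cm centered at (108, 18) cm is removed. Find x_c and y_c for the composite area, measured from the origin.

x_c = 101.02 cm, y_c = 75.67 cm

Part | A | x̄ᵢ | ȳᵢ | A·x̄ᵢ | A·ȳᵢ
rectangular body | 14000.00 | 100.00 | 35.00 | 1400000.00 | 490000.00
semicircular top | 15707.96 | 100.00 | 112.44 | 1570796.33 | 1766224.10
triangular fin | 300.00 | 206.67 | 10.00 | 62000.00 | 3000.00
hole | -201.06 | 108.00 | 18.00 | -21714.69 | -3619.11
Σ | 29806.90 |  |  | 3011081.64 | 2255604.98
x_c = 3011081.64 / 29806.90 = 101.02 cm
y_c = 2255604.98 / 29806.90 = 75.67 cm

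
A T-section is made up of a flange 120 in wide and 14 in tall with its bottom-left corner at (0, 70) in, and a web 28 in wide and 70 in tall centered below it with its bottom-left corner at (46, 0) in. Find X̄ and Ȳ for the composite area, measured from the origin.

X̄ = 60.00 in, Ȳ = 54.38 in

Part | A | x̄ᵢ | ȳᵢ | A·x̄ᵢ | A·ȳᵢ
web | 1960.00 | 60.00 | 35.00 | 117600.00 | 68600.00
flange | 1680.00 | 60.00 | 77.00 | 100800.00 | 129360.00
Σ | 3640.00 |  |  | 218400.00 | 197960.00
X̄ = 218400.00 / 3640.00 = 60.00 in
Ȳ = 197960.00 / 3640.00 = 54.38 in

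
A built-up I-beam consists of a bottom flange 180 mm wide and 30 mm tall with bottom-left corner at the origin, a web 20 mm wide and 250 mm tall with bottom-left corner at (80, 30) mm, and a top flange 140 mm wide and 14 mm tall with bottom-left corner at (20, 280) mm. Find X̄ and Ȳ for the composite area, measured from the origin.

X̄ = 90.00 mm, Ȳ = 114.77 mm

bottom flange: A = 180 × 30 = 5400.00, centroid at (90.00, 15.00).
web: A = 20 × 250 = 5000.00, centroid at (90.00, 155.00).
top flange: A = 140 × 14 = 1960.00, centroid at (90.00, 287.00).
ΣA = 12360.00 mm², ΣAX̄ = 1112400.00 mm³, ΣAȲ = 1418520.00 mm³.
X̄ = 1112400.00/12360.00 = 90.00 mm; Ȳ = 1418520.00/12360.00 = 114.77 mm.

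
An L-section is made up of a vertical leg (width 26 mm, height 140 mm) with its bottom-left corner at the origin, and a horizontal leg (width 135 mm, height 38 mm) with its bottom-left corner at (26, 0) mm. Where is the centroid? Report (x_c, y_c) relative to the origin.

Part | A | x̄ᵢ | ȳᵢ | A·x̄ᵢ | A·ȳᵢ
vertical leg | 3640.00 | 13.00 | 70.00 | 47320.00 | 254800.00
horizontal leg | 5130.00 | 93.50 | 19.00 | 479655.00 | 97470.00
Σ | 8770.00 |  |  | 526975.00 | 352270.00
x_c = 526975.00 / 8770.00 = 60.09 mm
y_c = 352270.00 / 8770.00 = 40.17 mm

x_c = 60.09 mm, y_c = 40.17 mm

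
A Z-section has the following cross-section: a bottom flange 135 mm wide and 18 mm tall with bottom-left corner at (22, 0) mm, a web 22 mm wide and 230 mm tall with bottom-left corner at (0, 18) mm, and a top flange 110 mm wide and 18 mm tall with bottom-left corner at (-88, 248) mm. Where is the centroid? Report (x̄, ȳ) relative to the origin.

x̄ = 21.94 mm, ȳ = 127.11 mm

bottom flange: A = 135 × 18 = 2430.00, centroid at (89.50, 9.00).
web: A = 22 × 230 = 5060.00, centroid at (11.00, 133.00).
top flange: A = 110 × 18 = 1980.00, centroid at (-33.00, 257.00).
ΣA = 9470.00 mm²
ΣAx̄ = (2430.00)(89.50) + (5060.00)(11.00) + (1980.00)(-33.00) = 207805.00 mm³
ΣAȳ = (2430.00)(9.00) + (5060.00)(133.00) + (1980.00)(257.00) = 1203710.00 mm³
x̄ = 207805.00 / 9470.00 = 21.94 mm
ȳ = 1203710.00 / 9470.00 = 127.11 mm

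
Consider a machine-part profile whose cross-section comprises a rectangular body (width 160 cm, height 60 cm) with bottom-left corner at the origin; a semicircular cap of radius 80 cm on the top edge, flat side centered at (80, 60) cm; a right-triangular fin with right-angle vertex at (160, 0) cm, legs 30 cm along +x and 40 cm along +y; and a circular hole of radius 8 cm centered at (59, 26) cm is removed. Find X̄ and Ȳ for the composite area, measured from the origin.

X̄ = 82.90 cm, Ȳ = 61.60 cm

Part | A | x̄ᵢ | ȳᵢ | A·x̄ᵢ | A·ȳᵢ
rectangular body | 9600.00 | 80.00 | 30.00 | 768000.00 | 288000.00
semicircular top | 10053.10 | 80.00 | 93.95 | 804247.72 | 944519.12
triangular fin | 600.00 | 170.00 | 13.33 | 102000.00 | 8000.00
hole | -201.06 | 59.00 | 26.00 | -11862.65 | -5227.61
Σ | 20052.03 |  |  | 1662385.07 | 1235291.51
X̄ = 1662385.07 / 20052.03 = 82.90 cm
Ȳ = 1235291.51 / 20052.03 = 61.60 cm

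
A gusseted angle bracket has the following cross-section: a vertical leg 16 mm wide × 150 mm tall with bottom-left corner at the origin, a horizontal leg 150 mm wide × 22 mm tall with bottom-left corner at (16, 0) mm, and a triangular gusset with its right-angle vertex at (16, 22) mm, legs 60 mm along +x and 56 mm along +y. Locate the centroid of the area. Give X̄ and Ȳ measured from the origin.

X̄ = 51.49 mm, Ȳ = 38.57 mm

vertical leg: A = 16 × 150 = 2400.00, centroid at (8.00, 75.00).
horizontal leg: A = 150 × 22 = 3300.00, centroid at (91.00, 11.00).
gusset: A = ½·60·56 = 1680.00, centroid at (36.00, 40.67).
ΣA = 7380.00 mm²
ΣAX̄ = (2400.00)(8.00) + (3300.00)(91.00) + (1680.00)(36.00) = 379980.00 mm³
ΣAȲ = (2400.00)(75.00) + (3300.00)(11.00) + (1680.00)(40.67) = 284620.00 mm³
X̄ = 379980.00 / 7380.00 = 51.49 mm
Ȳ = 284620.00 / 7380.00 = 38.57 mm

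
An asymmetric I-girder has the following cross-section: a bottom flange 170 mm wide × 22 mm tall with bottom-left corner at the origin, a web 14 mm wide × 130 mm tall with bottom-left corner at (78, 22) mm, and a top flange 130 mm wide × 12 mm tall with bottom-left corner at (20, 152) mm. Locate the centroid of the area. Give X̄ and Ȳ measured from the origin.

X̄ = 85.00 mm, Ȳ = 62.63 mm

bottom flange: A = 170 × 22 = 3740.00, centroid at (85.00, 11.00).
web: A = 14 × 130 = 1820.00, centroid at (85.00, 87.00).
top flange: A = 130 × 12 = 1560.00, centroid at (85.00, 158.00).
ΣA = 7120.00 mm²
ΣAX̄ = (3740.00)(85.00) + (1820.00)(85.00) + (1560.00)(85.00) = 605200.00 mm³
ΣAȲ = (3740.00)(11.00) + (1820.00)(87.00) + (1560.00)(158.00) = 445960.00 mm³
X̄ = 605200.00 / 7120.00 = 85.00 mm
Ȳ = 445960.00 / 7120.00 = 62.63 mm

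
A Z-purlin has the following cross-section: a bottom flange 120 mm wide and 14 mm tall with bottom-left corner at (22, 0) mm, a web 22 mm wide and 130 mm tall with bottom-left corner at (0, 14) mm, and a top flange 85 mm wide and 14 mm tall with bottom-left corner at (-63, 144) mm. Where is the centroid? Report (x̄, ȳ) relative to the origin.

x̄ = 25.27 mm, ȳ = 72.84 mm

bottom flange: A = 120 × 14 = 1680.00, centroid at (82.00, 7.00).
web: A = 22 × 130 = 2860.00, centroid at (11.00, 79.00).
top flange: A = 85 × 14 = 1190.00, centroid at (-20.50, 151.00).
ΣA = 5730.00 mm²
ΣAx̄ = (1680.00)(82.00) + (2860.00)(11.00) + (1190.00)(-20.50) = 144825.00 mm³
ΣAȳ = (1680.00)(7.00) + (2860.00)(79.00) + (1190.00)(151.00) = 417390.00 mm³
x̄ = 144825.00 / 5730.00 = 25.27 mm
ȳ = 417390.00 / 5730.00 = 72.84 mm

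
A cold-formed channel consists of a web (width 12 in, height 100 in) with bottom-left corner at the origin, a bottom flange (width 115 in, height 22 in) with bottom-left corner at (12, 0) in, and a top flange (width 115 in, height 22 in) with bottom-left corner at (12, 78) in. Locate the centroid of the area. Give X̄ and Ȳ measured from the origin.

X̄ = 57.33 in, Ȳ = 50.00 in

Part | A | x̄ᵢ | ȳᵢ | A·x̄ᵢ | A·ȳᵢ
web | 1200.00 | 6.00 | 50.00 | 7200.00 | 60000.00
bottom flange | 2530.00 | 69.50 | 11.00 | 175835.00 | 27830.00
top flange | 2530.00 | 69.50 | 89.00 | 175835.00 | 225170.00
Σ | 6260.00 |  |  | 358870.00 | 313000.00
X̄ = 358870.00 / 6260.00 = 57.33 in
Ȳ = 313000.00 / 6260.00 = 50.00 in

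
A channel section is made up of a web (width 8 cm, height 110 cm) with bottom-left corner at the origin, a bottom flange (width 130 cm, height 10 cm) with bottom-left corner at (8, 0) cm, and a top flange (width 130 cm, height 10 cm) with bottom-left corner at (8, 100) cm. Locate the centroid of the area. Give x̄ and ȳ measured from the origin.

Part | A | x̄ᵢ | ȳᵢ | A·x̄ᵢ | A·ȳᵢ
web | 880.00 | 4.00 | 55.00 | 3520.00 | 48400.00
bottom flange | 1300.00 | 73.00 | 5.00 | 94900.00 | 6500.00
top flange | 1300.00 | 73.00 | 105.00 | 94900.00 | 136500.00
Σ | 3480.00 |  |  | 193320.00 | 191400.00
x̄ = 193320.00 / 3480.00 = 55.55 cm
ȳ = 191400.00 / 3480.00 = 55.00 cm

x̄ = 55.55 cm, ȳ = 55.00 cm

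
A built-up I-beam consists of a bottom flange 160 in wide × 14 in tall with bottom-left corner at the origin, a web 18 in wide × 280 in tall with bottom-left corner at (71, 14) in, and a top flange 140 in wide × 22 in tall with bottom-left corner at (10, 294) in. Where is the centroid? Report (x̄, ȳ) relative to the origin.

Part | A | x̄ᵢ | ȳᵢ | A·x̄ᵢ | A·ȳᵢ
bottom flange | 2240.00 | 80.00 | 7.00 | 179200.00 | 15680.00
web | 5040.00 | 80.00 | 154.00 | 403200.00 | 776160.00
top flange | 3080.00 | 80.00 | 305.00 | 246400.00 | 939400.00
Σ | 10360.00 |  |  | 828800.00 | 1731240.00
x̄ = 828800.00 / 10360.00 = 80.00 in
ȳ = 1731240.00 / 10360.00 = 167.11 in

x̄ = 80.00 in, ȳ = 167.11 in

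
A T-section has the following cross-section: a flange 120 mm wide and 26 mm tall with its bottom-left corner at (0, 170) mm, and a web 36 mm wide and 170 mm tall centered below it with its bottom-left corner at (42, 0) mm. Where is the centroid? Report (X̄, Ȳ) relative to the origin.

web: A = 36 × 170 = 6120.00, centroid at (60.00, 85.00).
flange: A = 120 × 26 = 3120.00, centroid at (60.00, 183.00).
ΣA = 9240.00 mm², ΣAX̄ = 554400.00 mm³, ΣAȲ = 1091160.00 mm³.
X̄ = 554400.00/9240.00 = 60.00 mm; Ȳ = 1091160.00/9240.00 = 118.09 mm.

X̄ = 60.00 mm, Ȳ = 118.09 mm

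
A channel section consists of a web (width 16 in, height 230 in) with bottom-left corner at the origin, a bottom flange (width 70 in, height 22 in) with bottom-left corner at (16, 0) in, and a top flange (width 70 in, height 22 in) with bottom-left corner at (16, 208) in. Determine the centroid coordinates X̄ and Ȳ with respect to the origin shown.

web: A = 16 × 230 = 3680.00, centroid at (8.00, 115.00).
bottom flange: A = 70 × 22 = 1540.00, centroid at (51.00, 11.00).
top flange: A = 70 × 22 = 1540.00, centroid at (51.00, 219.00).
ΣA = 6760.00 in², ΣAX̄ = 186520.00 in³, ΣAȲ = 777400.00 in³.
X̄ = 186520.00/6760.00 = 27.59 in; Ȳ = 777400.00/6760.00 = 115.00 in.

X̄ = 27.59 in, Ȳ = 115.00 in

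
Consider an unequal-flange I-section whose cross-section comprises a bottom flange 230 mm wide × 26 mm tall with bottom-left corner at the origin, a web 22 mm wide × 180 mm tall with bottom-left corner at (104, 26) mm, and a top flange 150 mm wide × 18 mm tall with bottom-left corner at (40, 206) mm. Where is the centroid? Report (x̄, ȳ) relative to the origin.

x̄ = 115.00 mm, ȳ = 88.42 mm

bottom flange: A = 230 × 26 = 5980.00, centroid at (115.00, 13.00).
web: A = 22 × 180 = 3960.00, centroid at (115.00, 116.00).
top flange: A = 150 × 18 = 2700.00, centroid at (115.00, 215.00).
ΣA = 12640.00 mm²
ΣAx̄ = (5980.00)(115.00) + (3960.00)(115.00) + (2700.00)(115.00) = 1453600.00 mm³
ΣAȳ = (5980.00)(13.00) + (3960.00)(116.00) + (2700.00)(215.00) = 1117600.00 mm³
x̄ = 1453600.00 / 12640.00 = 115.00 mm
ȳ = 1117600.00 / 12640.00 = 88.42 mm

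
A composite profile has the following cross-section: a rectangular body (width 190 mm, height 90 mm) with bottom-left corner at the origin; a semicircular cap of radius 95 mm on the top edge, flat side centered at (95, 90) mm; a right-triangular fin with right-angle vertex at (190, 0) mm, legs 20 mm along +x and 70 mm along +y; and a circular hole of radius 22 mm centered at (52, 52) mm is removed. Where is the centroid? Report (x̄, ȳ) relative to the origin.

x̄ = 99.48 mm, ȳ = 83.87 mm

rectangular body: A = 190 × 90 = 17100.00, centroid at (95.00, 45.00).
semicircular top: A = ½π·95² = 14176.44, centroid at (95.00, 130.32).
triangular fin: A = ½·20·70 = 700.00, centroid at (196.67, 23.33).
hole: A = −π·22² = -1520.53, centroid at (52.00, 52.00).
ΣA = 30455.91 mm²
ΣAx̄ = (17100.00)(95.00) + (14176.44)(95.00) + (700.00)(196.67) + (-1520.53)(52.00) = 3029860.56 mm³
ΣAȳ = (17100.00)(45.00) + (14176.44)(130.32) + (700.00)(23.33) + (-1520.53)(52.00) = 2554228.38 mm³
x̄ = 3029860.56 / 30455.91 = 99.48 mm
ȳ = 2554228.38 / 30455.91 = 83.87 mm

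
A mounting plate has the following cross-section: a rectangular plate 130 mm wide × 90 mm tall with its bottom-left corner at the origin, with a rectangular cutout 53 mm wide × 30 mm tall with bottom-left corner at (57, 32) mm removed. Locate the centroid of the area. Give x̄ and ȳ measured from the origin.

Part | A | x̄ᵢ | ȳᵢ | A·x̄ᵢ | A·ȳᵢ
plate | 11700.00 | 65.00 | 45.00 | 760500.00 | 526500.00
hole | -1590.00 | 83.50 | 47.00 | -132765.00 | -74730.00
Σ | 10110.00 |  |  | 627735.00 | 451770.00
x̄ = 627735.00 / 10110.00 = 62.09 mm
ȳ = 451770.00 / 10110.00 = 44.69 mm

x̄ = 62.09 mm, ȳ = 44.69 mm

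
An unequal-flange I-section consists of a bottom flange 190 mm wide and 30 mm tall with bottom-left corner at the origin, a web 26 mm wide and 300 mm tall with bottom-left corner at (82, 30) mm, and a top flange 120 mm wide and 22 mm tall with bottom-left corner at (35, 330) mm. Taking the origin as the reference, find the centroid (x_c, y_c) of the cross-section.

x_c = 95.00 mm, y_c = 148.06 mm

Part | A | x̄ᵢ | ȳᵢ | A·x̄ᵢ | A·ȳᵢ
bottom flange | 5700.00 | 95.00 | 15.00 | 541500.00 | 85500.00
web | 7800.00 | 95.00 | 180.00 | 741000.00 | 1404000.00
top flange | 2640.00 | 95.00 | 341.00 | 250800.00 | 900240.00
Σ | 16140.00 |  |  | 1533300.00 | 2389740.00
x_c = 1533300.00 / 16140.00 = 95.00 mm
y_c = 2389740.00 / 16140.00 = 148.06 mm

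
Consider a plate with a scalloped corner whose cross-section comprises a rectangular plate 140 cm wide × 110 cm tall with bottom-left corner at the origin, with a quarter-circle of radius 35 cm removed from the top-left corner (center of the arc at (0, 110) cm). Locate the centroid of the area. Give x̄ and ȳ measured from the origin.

x̄ = 73.67 cm, ȳ = 52.32 cm

plate: A = 140 × 110 = 15400.00, centroid at (70.00, 55.00).
removed quarter-circle: A = −¼π·35² = -962.11, centroid at (14.85, 95.15).
ΣA = 14437.89 cm²
ΣAx̄ = (15400.00)(70.00) + (-962.11)(14.85) = 1063708.33 cm³
ΣAȳ = (15400.00)(55.00) + (-962.11)(95.15) = 755459.26 cm³
x̄ = 1063708.33 / 14437.89 = 73.67 cm
ȳ = 755459.26 / 14437.89 = 52.32 cm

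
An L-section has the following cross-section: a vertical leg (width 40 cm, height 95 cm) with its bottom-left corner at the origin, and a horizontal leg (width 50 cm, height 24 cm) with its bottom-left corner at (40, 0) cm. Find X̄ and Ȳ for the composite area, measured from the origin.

X̄ = 30.80 cm, Ȳ = 38.98 cm

vertical leg: A = 40 × 95 = 3800.00, centroid at (20.00, 47.50).
horizontal leg: A = 50 × 24 = 1200.00, centroid at (65.00, 12.00).
ΣA = 5000.00 cm²
ΣAX̄ = (3800.00)(20.00) + (1200.00)(65.00) = 154000.00 cm³
ΣAȲ = (3800.00)(47.50) + (1200.00)(12.00) = 194900.00 cm³
X̄ = 154000.00 / 5000.00 = 30.80 cm
Ȳ = 194900.00 / 5000.00 = 38.98 cm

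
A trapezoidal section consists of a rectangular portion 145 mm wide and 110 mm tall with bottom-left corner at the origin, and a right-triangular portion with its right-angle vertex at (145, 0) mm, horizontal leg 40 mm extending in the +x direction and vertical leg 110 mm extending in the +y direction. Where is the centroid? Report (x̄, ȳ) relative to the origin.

rectangular portion: A = 145 × 110 = 15950.00, centroid at (72.50, 55.00).
triangular portion: A = ½·40·110 = 2200.00, centroid at (158.33, 36.67).
ΣA = 18150.00 mm², ΣAx̄ = 1504708.33 mm³, ΣAȳ = 957916.67 mm³.
x̄ = 1504708.33/18150.00 = 82.90 mm; ȳ = 957916.67/18150.00 = 52.78 mm.

x̄ = 82.90 mm, ȳ = 52.78 mm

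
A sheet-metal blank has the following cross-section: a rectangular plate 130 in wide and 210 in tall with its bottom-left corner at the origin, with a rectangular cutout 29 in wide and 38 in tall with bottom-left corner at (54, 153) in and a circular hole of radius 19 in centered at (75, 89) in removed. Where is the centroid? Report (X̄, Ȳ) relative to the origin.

plate: A = 130 × 210 = 27300.00, centroid at (65.00, 105.00).
hole 1: A = −(29 × 38) = -1102.00, centroid at (68.50, 172.00).
hole 2: A = −π·19² = -1134.11, centroid at (75.00, 89.00).
ΣA = 25063.89 in²
ΣAX̄ = (27300.00)(65.00) + (-1102.00)(68.50) + (-1134.11)(75.00) = 1613954.38 in³
ΣAȲ = (27300.00)(105.00) + (-1102.00)(172.00) + (-1134.11)(89.00) = 2576019.77 in³
X̄ = 1613954.38 / 25063.89 = 64.39 in
Ȳ = 2576019.77 / 25063.89 = 102.78 in

X̄ = 64.39 in, Ȳ = 102.78 in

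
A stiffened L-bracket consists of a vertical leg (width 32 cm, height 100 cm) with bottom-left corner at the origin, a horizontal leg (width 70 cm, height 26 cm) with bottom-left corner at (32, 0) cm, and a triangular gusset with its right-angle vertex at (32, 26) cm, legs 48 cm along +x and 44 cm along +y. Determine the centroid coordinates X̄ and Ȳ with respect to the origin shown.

X̄ = 36.84 cm, Ȳ = 37.29 cm

vertical leg: A = 32 × 100 = 3200.00, centroid at (16.00, 50.00).
horizontal leg: A = 70 × 26 = 1820.00, centroid at (67.00, 13.00).
gusset: A = ½·48·44 = 1056.00, centroid at (48.00, 40.67).
ΣA = 6076.00 cm², ΣAX̄ = 223828.00 cm³, ΣAȲ = 226604.00 cm³.
X̄ = 223828.00/6076.00 = 36.84 cm; Ȳ = 226604.00/6076.00 = 37.29 cm.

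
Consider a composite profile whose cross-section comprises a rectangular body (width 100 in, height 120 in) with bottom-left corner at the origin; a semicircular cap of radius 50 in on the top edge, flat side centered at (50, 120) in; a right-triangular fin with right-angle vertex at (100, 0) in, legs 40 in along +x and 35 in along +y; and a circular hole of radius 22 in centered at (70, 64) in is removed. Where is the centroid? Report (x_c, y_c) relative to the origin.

x_c = 50.92 in, y_c = 78.47 in

Part | A | x̄ᵢ | ȳᵢ | A·x̄ᵢ | A·ȳᵢ
rectangular body | 12000.00 | 50.00 | 60.00 | 600000.00 | 720000.00
semicircular top | 3926.99 | 50.00 | 141.22 | 196349.54 | 554572.23
triangular fin | 700.00 | 113.33 | 11.67 | 79333.33 | 8166.67
hole | -1520.53 | 70.00 | 64.00 | -106437.16 | -97313.97
Σ | 15106.46 |  |  | 769245.72 | 1185424.92
x_c = 769245.72 / 15106.46 = 50.92 in
y_c = 1185424.92 / 15106.46 = 78.47 in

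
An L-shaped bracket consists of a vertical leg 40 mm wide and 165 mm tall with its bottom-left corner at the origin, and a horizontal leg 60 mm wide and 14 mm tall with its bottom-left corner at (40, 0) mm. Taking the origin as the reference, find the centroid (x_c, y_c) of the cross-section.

x_c = 25.65 mm, y_c = 73.98 mm

Part | A | x̄ᵢ | ȳᵢ | A·x̄ᵢ | A·ȳᵢ
vertical leg | 6600.00 | 20.00 | 82.50 | 132000.00 | 544500.00
horizontal leg | 840.00 | 70.00 | 7.00 | 58800.00 | 5880.00
Σ | 7440.00 |  |  | 190800.00 | 550380.00
x_c = 190800.00 / 7440.00 = 25.65 mm
y_c = 550380.00 / 7440.00 = 73.98 mm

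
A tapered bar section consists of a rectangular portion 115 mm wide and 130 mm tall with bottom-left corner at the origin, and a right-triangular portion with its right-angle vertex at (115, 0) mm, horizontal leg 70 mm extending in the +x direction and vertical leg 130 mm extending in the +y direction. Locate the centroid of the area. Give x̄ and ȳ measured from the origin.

x̄ = 76.36 mm, ȳ = 59.94 mm

rectangular portion: A = 115 × 130 = 14950.00, centroid at (57.50, 65.00).
triangular portion: A = ½·70·130 = 4550.00, centroid at (138.33, 43.33).
ΣA = 19500.00 mm², ΣAx̄ = 1489041.67 mm³, ΣAȳ = 1168916.67 mm³.
x̄ = 1489041.67/19500.00 = 76.36 mm; ȳ = 1168916.67/19500.00 = 59.94 mm.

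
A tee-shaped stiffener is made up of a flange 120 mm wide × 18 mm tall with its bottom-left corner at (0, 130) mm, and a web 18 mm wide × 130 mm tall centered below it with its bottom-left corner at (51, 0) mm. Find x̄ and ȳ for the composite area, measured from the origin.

x̄ = 60.00 mm, ȳ = 100.52 mm

Part | A | x̄ᵢ | ȳᵢ | A·x̄ᵢ | A·ȳᵢ
web | 2340.00 | 60.00 | 65.00 | 140400.00 | 152100.00
flange | 2160.00 | 60.00 | 139.00 | 129600.00 | 300240.00
Σ | 4500.00 |  |  | 270000.00 | 452340.00
x̄ = 270000.00 / 4500.00 = 60.00 mm
ȳ = 452340.00 / 4500.00 = 100.52 mm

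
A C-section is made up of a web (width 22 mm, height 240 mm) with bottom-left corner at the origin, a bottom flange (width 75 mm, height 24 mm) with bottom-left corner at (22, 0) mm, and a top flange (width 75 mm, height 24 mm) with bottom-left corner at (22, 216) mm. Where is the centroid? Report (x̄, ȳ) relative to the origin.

x̄ = 30.66 mm, ȳ = 120.00 mm

Part | A | x̄ᵢ | ȳᵢ | A·x̄ᵢ | A·ȳᵢ
web | 5280.00 | 11.00 | 120.00 | 58080.00 | 633600.00
bottom flange | 1800.00 | 59.50 | 12.00 | 107100.00 | 21600.00
top flange | 1800.00 | 59.50 | 228.00 | 107100.00 | 410400.00
Σ | 8880.00 |  |  | 272280.00 | 1065600.00
x̄ = 272280.00 / 8880.00 = 30.66 mm
ȳ = 1065600.00 / 8880.00 = 120.00 mm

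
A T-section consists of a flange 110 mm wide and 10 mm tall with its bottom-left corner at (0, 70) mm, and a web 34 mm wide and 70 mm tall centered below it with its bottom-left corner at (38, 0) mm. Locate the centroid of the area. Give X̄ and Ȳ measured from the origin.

X̄ = 55.00 mm, Ȳ = 47.64 mm

web: A = 34 × 70 = 2380.00, centroid at (55.00, 35.00).
flange: A = 110 × 10 = 1100.00, centroid at (55.00, 75.00).
ΣA = 3480.00 mm², ΣAX̄ = 191400.00 mm³, ΣAȲ = 165800.00 mm³.
X̄ = 191400.00/3480.00 = 55.00 mm; Ȳ = 165800.00/3480.00 = 47.64 mm.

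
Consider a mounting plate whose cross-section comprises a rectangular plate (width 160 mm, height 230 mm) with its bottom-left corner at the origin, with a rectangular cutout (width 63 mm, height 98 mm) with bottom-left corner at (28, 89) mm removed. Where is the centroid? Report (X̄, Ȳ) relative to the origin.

X̄ = 84.13 mm, Ȳ = 110.36 mm

Part | A | x̄ᵢ | ȳᵢ | A·x̄ᵢ | A·ȳᵢ
plate | 36800.00 | 80.00 | 115.00 | 2944000.00 | 4232000.00
hole | -6174.00 | 59.50 | 138.00 | -367353.00 | -852012.00
Σ | 30626.00 |  |  | 2576647.00 | 3379988.00
X̄ = 2576647.00 / 30626.00 = 84.13 mm
Ȳ = 3379988.00 / 30626.00 = 110.36 mm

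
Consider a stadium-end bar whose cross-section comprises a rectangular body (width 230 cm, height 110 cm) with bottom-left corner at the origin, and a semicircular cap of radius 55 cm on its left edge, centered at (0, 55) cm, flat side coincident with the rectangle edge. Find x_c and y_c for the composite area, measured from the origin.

x_c = 93.13 cm, y_c = 55.00 cm

Part | A | x̄ᵢ | ȳᵢ | A·x̄ᵢ | A·ȳᵢ
rectangular body | 25300.00 | 115.00 | 55.00 | 2909500.00 | 1391500.00
semicircular end | 4751.66 | -23.34 | 55.00 | -110916.67 | 261341.24
Σ | 30051.66 |  |  | 2798583.33 | 1652841.24
x_c = 2798583.33 / 30051.66 = 93.13 cm
y_c = 1652841.24 / 30051.66 = 55.00 cm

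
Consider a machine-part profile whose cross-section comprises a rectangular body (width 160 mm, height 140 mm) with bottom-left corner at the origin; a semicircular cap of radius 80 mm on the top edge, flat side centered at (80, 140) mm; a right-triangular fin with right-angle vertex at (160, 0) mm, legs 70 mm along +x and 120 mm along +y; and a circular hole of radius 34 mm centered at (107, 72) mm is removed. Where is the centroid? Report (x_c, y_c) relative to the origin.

x_c = 90.17 mm, y_c = 97.61 mm

rectangular body: A = 160 × 140 = 22400.00, centroid at (80.00, 70.00).
semicircular top: A = ½π·80² = 10053.10, centroid at (80.00, 173.95).
triangular fin: A = ½·70·120 = 4200.00, centroid at (183.33, 40.00).
hole: A = −π·34² = -3631.68, centroid at (107.00, 72.00).
ΣA = 33021.42 mm²
ΣAx_c = (22400.00)(80.00) + (10053.10)(80.00) + (4200.00)(183.33) + (-3631.68)(107.00) = 2977657.84 mm³
ΣAy_c = (22400.00)(70.00) + (10053.10)(173.95) + (4200.00)(40.00) + (-3631.68)(72.00) = 3223285.80 mm³
x_c = 2977657.84 / 33021.42 = 90.17 mm
y_c = 3223285.80 / 33021.42 = 97.61 mm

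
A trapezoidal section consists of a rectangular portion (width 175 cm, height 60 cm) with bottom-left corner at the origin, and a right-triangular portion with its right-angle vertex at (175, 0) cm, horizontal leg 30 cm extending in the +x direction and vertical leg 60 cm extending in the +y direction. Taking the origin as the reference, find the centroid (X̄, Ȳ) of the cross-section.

X̄ = 95.20 cm, Ȳ = 29.21 cm

rectangular portion: A = 175 × 60 = 10500.00, centroid at (87.50, 30.00).
triangular portion: A = ½·30·60 = 900.00, centroid at (185.00, 20.00).
ΣA = 11400.00 cm²
ΣAX̄ = (10500.00)(87.50) + (900.00)(185.00) = 1085250.00 cm³
ΣAȲ = (10500.00)(30.00) + (900.00)(20.00) = 333000.00 cm³
X̄ = 1085250.00 / 11400.00 = 95.20 cm
Ȳ = 333000.00 / 11400.00 = 29.21 cm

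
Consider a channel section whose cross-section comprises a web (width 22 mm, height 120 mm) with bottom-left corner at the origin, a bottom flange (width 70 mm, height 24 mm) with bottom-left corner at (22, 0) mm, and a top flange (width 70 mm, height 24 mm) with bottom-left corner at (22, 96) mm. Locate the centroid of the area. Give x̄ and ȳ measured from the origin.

x̄ = 36.76 mm, ȳ = 60.00 mm

web: A = 22 × 120 = 2640.00, centroid at (11.00, 60.00).
bottom flange: A = 70 × 24 = 1680.00, centroid at (57.00, 12.00).
top flange: A = 70 × 24 = 1680.00, centroid at (57.00, 108.00).
ΣA = 6000.00 mm², ΣAx̄ = 220560.00 mm³, ΣAȳ = 360000.00 mm³.
x̄ = 220560.00/6000.00 = 36.76 mm; ȳ = 360000.00/6000.00 = 60.00 mm.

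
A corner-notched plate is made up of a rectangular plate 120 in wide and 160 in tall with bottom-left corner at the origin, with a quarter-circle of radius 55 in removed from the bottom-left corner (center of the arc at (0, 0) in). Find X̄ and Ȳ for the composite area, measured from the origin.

X̄ = 65.18 in, Ȳ = 88.00 in

plate: A = 120 × 160 = 19200.00, centroid at (60.00, 80.00).
removed quarter-circle: A = −¼π·55² = -2375.83, centroid at (23.34, 23.34).
ΣA = 16824.17 in², ΣAX̄ = 1096541.67 in³, ΣAȲ = 1480541.67 in³.
X̄ = 1096541.67/16824.17 = 65.18 in; Ȳ = 1480541.67/16824.17 = 88.00 in.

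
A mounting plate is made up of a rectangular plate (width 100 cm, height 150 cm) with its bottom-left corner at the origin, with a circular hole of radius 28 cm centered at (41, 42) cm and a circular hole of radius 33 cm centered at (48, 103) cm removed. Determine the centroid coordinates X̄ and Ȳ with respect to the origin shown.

plate: A = 100 × 150 = 15000.00, centroid at (50.00, 75.00).
hole 1: A = −π·28² = -2463.01, centroid at (41.00, 42.00).
hole 2: A = −π·33² = -3421.19, centroid at (48.00, 103.00).
ΣA = 9115.80 cm², ΣAX̄ = 484799.31 cm³, ΣAȲ = 669170.61 cm³.
X̄ = 484799.31/9115.80 = 53.18 cm; Ȳ = 669170.61/9115.80 = 73.41 cm.

X̄ = 53.18 cm, Ȳ = 73.41 cm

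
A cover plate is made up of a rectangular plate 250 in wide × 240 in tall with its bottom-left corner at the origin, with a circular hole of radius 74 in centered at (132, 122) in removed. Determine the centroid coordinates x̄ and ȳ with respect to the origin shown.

x̄ = 122.19 in, ȳ = 119.20 in

plate: A = 250 × 240 = 60000.00, centroid at (125.00, 120.00).
hole: A = −π·74² = -17203.36, centroid at (132.00, 122.00).
ΣA = 42796.64 in²
ΣAx̄ = (60000.00)(125.00) + (-17203.36)(132.00) = 5229156.30 in³
ΣAȳ = (60000.00)(120.00) + (-17203.36)(122.00) = 5101189.91 in³
x̄ = 5229156.30 / 42796.64 = 122.19 in
ȳ = 5101189.91 / 42796.64 = 119.20 in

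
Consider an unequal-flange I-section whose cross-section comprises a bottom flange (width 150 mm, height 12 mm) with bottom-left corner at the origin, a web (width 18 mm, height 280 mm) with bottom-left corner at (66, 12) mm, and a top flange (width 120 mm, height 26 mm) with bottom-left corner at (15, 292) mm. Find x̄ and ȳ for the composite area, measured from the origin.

Part | A | x̄ᵢ | ȳᵢ | A·x̄ᵢ | A·ȳᵢ
bottom flange | 1800.00 | 75.00 | 6.00 | 135000.00 | 10800.00
web | 5040.00 | 75.00 | 152.00 | 378000.00 | 766080.00
top flange | 3120.00 | 75.00 | 305.00 | 234000.00 | 951600.00
Σ | 9960.00 |  |  | 747000.00 | 1728480.00
x̄ = 747000.00 / 9960.00 = 75.00 mm
ȳ = 1728480.00 / 9960.00 = 173.54 mm

x̄ = 75.00 mm, ȳ = 173.54 mm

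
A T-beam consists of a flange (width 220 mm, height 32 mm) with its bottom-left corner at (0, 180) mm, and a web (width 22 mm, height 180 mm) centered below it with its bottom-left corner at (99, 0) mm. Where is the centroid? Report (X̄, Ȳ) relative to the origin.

web: A = 22 × 180 = 3960.00, centroid at (110.00, 90.00).
flange: A = 220 × 32 = 7040.00, centroid at (110.00, 196.00).
ΣA = 11000.00 mm², ΣAX̄ = 1210000.00 mm³, ΣAȲ = 1736240.00 mm³.
X̄ = 1210000.00/11000.00 = 110.00 mm; Ȳ = 1736240.00/11000.00 = 157.84 mm.

X̄ = 110.00 mm, Ȳ = 157.84 mm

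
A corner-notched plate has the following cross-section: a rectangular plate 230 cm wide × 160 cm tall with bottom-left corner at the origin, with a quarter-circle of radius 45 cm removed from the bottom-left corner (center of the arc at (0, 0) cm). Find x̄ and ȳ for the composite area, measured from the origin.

x̄ = 119.33 cm, ȳ = 82.75 cm

plate: A = 230 × 160 = 36800.00, centroid at (115.00, 80.00).
removed quarter-circle: A = −¼π·45² = -1590.43, centroid at (19.10, 19.10).
ΣA = 35209.57 cm²
ΣAx̄ = (36800.00)(115.00) + (-1590.43)(19.10) = 4201625.00 cm³
ΣAȳ = (36800.00)(80.00) + (-1590.43)(19.10) = 2913625.00 cm³
x̄ = 4201625.00 / 35209.57 = 119.33 cm
ȳ = 2913625.00 / 35209.57 = 82.75 cm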